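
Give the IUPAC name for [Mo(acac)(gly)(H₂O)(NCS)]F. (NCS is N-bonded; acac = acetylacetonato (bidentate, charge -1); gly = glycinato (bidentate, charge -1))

The 1 fluoride counter-ion carries a total charge of -1, so each complex ion is 1+.
Ligand charges: 1×isothiocyanato (-1 each), 1×acetylacetonato (-1 each), 1×aqua (neutral), 1×glycinato (-1 each); total -3. So Mo + (-3) = 1+, giving Mo = +4.
Ligands are named alphabetically: acetylacetonato before aqua before glycinato before isothiocyanato.

(acetylacetonato)aqua(glycinato)isothiocyanatomolybdenum(IV) fluoride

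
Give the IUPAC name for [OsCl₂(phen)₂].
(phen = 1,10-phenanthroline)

dichlorobis(1,10-phenanthroline)osmium(II)

There is no counter-ion, so the complex is neutral overall.
Ligand charges: 2×chloro (-1 each), 2×1,10-phenanthroline (neutral); total -2. So Os + (-2) = 0, giving Os = +2.
Ligands are named alphabetically: chloro before phenanthroline.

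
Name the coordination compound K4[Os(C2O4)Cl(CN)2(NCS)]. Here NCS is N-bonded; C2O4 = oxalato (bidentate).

The 4 potassium counter-ions carry a total charge of +4, so each complex ion is 4−.
Ligand charges: 1×isothiocyanato (-1 each), 1×chloro (-1 each), 1×oxalato (-2 each), 2×cyano (-1 each); total -6. So Os + (-6) = 4−, giving Os = +2.
The complex ion is anionic, so osmium takes the -ate form osmate(II).

potassium chlorodicyanoisothiocyanatooxalatoosmate(II)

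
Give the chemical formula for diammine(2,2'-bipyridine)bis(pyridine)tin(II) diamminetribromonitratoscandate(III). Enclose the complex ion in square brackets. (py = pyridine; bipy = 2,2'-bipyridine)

Cation [Sn…]: ligand charges 0, Sn(II) ⇒ ion charge 2+.
Anion [Sc…]: ligand charges -4, Sc(III) ⇒ ion charge 1−.
One 2+ cation requires 2 of the 1− anion.

[Sn(bipy)(NH3)2(py)2][ScBr3(NH3)2(NO3)]2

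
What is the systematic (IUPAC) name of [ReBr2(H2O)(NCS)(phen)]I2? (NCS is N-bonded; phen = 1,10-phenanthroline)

aquadibromoisothiocyanato(1,10-phenanthroline)rhenium(V) iodide

The 2 iodide counter-ions carry a total charge of -2, so each complex ion is 2+.
Ligand charges: 2×bromo (-1 each), 1×aqua (neutral), 1×isothiocyanato (-1 each), 1×1,10-phenanthroline (neutral); total -3. So Re + (-3) = 2+, giving Re = +5.
Ligands are named alphabetically: aqua before bromo before isothiocyanato before phenanthroline.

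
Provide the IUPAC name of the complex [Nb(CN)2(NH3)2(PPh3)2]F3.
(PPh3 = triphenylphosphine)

diamminedicyanobis(triphenylphosphine)niobium(V) fluoride

The 3 fluoride counter-ions carry a total charge of -3, so each complex ion is 3+.
Ligand charges: 2×triphenylphosphine (neutral), 2×cyano (-1 each), 2×ammine (neutral); total -2. So Nb + (-2) = 3+, giving Nb = +5.
Ligands are named alphabetically: ammine before cyano before triphenylphosphine.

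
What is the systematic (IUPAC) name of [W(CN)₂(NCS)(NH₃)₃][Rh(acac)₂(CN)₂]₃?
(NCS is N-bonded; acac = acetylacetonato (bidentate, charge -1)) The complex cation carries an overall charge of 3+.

triamminedicyanoisothiocyanatotungsten(VI) bis(acetylacetonato)dicyanorhodate(III)

Both ions are complex: the cation is named first with the plain metal name, the anion second with the -ate form; each ion's ligands are alphabetised independently.
The complex cation is given as 3+; its ligand charges sum to -3, so W = +6.
With 3 anions per cation, each anion must be 3/3 = 1−.
Anion: ligand charges sum to -4; for the ion to be 1−, Rh = +3.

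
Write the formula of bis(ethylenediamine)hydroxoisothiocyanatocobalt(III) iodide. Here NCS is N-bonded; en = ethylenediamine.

[Co(en)2(NCS)(OH)]I

Ligands: 1 isothiocyanato (NCS, -1), 1 hydroxo (OH, -1), 2 ethylenediamine (en, neutral). Ligand charge sum = -2.
With Co in oxidation state +3, the complex ion is [Co...]^1+.
Charge balance with iodide (-1) requires 1 complex ion per 1 iodide.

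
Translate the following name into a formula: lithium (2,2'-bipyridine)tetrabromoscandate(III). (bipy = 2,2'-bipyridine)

Ligands: 1 2,2'-bipyridine (bipy, neutral), 4 bromo (Br, -1). Ligand charge sum = -4.
With Sc in oxidation state +3, the complex ion is [Sc...]^1−.
Charge balance with lithium (+1) requires 1 complex ion per 1 lithium.

Li[Sc(bipy)Br4]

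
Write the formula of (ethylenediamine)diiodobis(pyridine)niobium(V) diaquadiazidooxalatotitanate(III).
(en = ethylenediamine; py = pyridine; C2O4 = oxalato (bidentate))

[Nb(en)I2(py)2][Ti(C2O4)(H2O)2(N3)2]3

Cation [Nb…]: ligand charges -2, Nb(V) ⇒ ion charge 3+.
Anion [Ti…]: ligand charges -4, Ti(III) ⇒ ion charge 1−.
One 3+ cation requires 3 of the 1− anion.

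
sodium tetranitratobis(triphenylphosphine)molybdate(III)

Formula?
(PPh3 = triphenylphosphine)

Ligands: 4 nitrato (NO3, -1), 2 triphenylphosphine (PPh3, neutral). Ligand charge sum = -4.
With Mo in oxidation state +3, the complex ion is [Mo...]^1−.
Charge balance with sodium (+1) requires 1 complex ion per 1 sodium.

Na[Mo(NO3)4(PPh3)2]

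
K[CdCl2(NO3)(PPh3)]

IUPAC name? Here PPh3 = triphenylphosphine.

potassium dichloronitrato(triphenylphosphine)cadmate(II)

The 1 potassium counter-ion carries a total charge of +1, so each complex ion is 1−.
Ligand charges: 2×chloro (-1 each), 1×nitrato (-1 each), 1×triphenylphosphine (neutral); total -3. So Cd + (-3) = 1−, giving Cd = +2.
Ligands are named alphabetically: chloro before nitrato before triphenylphosphine.
The complex ion is anionic, so cadmium takes the -ate form cadmate(II).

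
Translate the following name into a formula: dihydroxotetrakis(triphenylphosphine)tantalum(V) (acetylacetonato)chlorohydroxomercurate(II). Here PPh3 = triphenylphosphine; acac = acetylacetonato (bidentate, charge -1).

[Ta(OH)2(PPh3)4][Hg(acac)Cl(OH)]3

Cation [Ta…]: ligand charges -2, Ta(V) ⇒ ion charge 3+.
Anion [Hg…]: ligand charges -3, Hg(II) ⇒ ion charge 1−.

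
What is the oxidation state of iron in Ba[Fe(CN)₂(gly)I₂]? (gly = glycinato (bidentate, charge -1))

1 barium outside the brackets (+2 each) → the complex ion is 2−.
Ligand charges: 2×CN = -2; 2×I = -2; 1×gly = -1; sum -5.
Fe + (-5) = 2− ⇒ Fe is +3.

+3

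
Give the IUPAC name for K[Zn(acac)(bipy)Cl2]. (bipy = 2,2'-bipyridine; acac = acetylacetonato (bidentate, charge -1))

The 1 potassium counter-ion carries a total charge of +1, so each complex ion is 1−.
Ligand charges: 2×chloro (-1 each), 1×2,2'-bipyridine (neutral), 1×acetylacetonato (-1 each); total -3. So Zn + (-3) = 1−, giving Zn = +2.
Ligands are named alphabetically: acetylacetonato before bipyridine before chloro.
The complex ion is anionic, so zinc takes the -ate form zincate(II).

potassium (acetylacetonato)(2,2'-bipyridine)dichlorozincate(II)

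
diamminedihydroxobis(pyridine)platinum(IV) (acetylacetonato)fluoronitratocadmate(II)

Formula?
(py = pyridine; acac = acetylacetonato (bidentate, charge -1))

Cation [Pt…]: ligand charges -2, Pt(IV) ⇒ ion charge 2+.
Anion [Cd…]: ligand charges -3, Cd(II) ⇒ ion charge 1−.
One 2+ cation requires 2 of the 1− anion.

[Pt(NH3)2(OH)2(py)2][Cd(acac)F(NO3)]2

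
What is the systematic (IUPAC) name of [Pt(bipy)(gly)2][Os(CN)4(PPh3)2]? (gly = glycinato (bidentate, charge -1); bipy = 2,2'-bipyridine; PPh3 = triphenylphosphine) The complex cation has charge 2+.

Both ions are complex: the cation is named first with the plain metal name, the anion second with the -ate form; each ion's ligands are alphabetised independently.
The complex cation is given as 2+; its ligand charges sum to -2, so Pt = +4.
A 1:1 salt means the anion carries the equal and opposite charge, 2−.
Anion: ligand charges sum to -4; for the ion to be 2−, Os = +2.

(2,2'-bipyridine)bis(glycinato)platinum(IV) tetracyanobis(triphenylphosphine)osmate(II)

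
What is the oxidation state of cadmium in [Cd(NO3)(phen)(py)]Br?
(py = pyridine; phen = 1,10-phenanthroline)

1 bromide outside the brackets (-1 each) → the complex ion is 1+.
Ligand charges: 1×py neutral; 1×phen neutral; 1×NO3 = -1; sum -1.
Cd + (-1) = 1+ ⇒ Cd is +2.

+2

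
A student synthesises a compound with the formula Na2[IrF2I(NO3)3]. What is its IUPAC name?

The 2 sodium counter-ions carry a total charge of +2, so each complex ion is 2−.
Ligand charges: 1×iodo (-1 each), 2×fluoro (-1 each), 3×nitrato (-1 each); total -6. So Ir + (-6) = 2−, giving Ir = +4.
Ligands are named alphabetically: fluoro before iodo before nitrato.
The complex ion is anionic, so iridium takes the -ate form iridate(IV).

sodium difluoroiodotrinitratoiridate(IV)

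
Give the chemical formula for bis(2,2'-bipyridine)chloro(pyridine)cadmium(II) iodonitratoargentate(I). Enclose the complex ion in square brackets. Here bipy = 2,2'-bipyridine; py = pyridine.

Cation [Cd…]: ligand charges -1, Cd(II) ⇒ ion charge 1+.
Anion [Ag…]: ligand charges -2, Ag(I) ⇒ ion charge 1−.
One 1+ cation balances one 1− anion.

[Cd(bipy)2Cl(py)][AgI(NO3)]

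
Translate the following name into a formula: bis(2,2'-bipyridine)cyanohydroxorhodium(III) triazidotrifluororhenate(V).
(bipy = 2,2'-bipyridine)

Cation [Rh…]: ligand charges -2, Rh(III) ⇒ ion charge 1+.
Anion [Re…]: ligand charges -6, Re(V) ⇒ ion charge 1−.

[Rh(bipy)2(CN)(OH)][ReF3(N3)3]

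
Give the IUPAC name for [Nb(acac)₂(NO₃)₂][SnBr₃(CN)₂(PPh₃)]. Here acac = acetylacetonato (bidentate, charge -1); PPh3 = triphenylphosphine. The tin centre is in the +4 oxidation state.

Both ions are complex: the cation is named first with the plain metal name, the anion second with the -ate form; each ion's ligands are alphabetised independently.
Sn is given as +4; the anion's ligand charges sum to -5, so the complex anion is 1−.
A 1:1 salt means the cation carries the equal and opposite charge, 1+.
Cation: ligand charges sum to -4; for the ion to be 1+, Nb = +5.

bis(acetylacetonato)dinitratoniobium(V) tribromodicyano(triphenylphosphine)stannate(IV)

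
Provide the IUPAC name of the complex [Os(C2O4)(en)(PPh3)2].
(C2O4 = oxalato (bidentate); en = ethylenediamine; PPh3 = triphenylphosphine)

(ethylenediamine)oxalatobis(triphenylphosphine)osmium(II)

There is no counter-ion, so the complex is neutral overall.
Ligand charges: 1×oxalato (-2 each), 1×ethylenediamine (neutral), 2×triphenylphosphine (neutral); total -2. So Os + (-2) = 0, giving Os = +2.
Ligands are named alphabetically: ethylenediamine before oxalato before triphenylphosphine.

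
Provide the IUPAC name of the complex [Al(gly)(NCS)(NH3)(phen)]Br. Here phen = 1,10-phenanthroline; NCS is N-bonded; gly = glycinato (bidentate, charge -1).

The 1 bromide counter-ion carries a total charge of -1, so each complex ion is 1+.
Ligand charges: 1×ammine (neutral), 1×1,10-phenanthroline (neutral), 1×isothiocyanato (-1 each), 1×glycinato (-1 each); total -2. So Al + (-2) = 1+, giving Al = +3.
Ligands are named alphabetically: ammine before glycinato before isothiocyanato before phenanthroline.

ammine(glycinato)isothiocyanato(1,10-phenanthroline)aluminium(III) bromide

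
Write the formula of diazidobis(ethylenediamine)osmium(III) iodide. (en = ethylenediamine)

Ligands: 2 azido (N3, -1), 2 ethylenediamine (en, neutral). Ligand charge sum = -2.
With Os in oxidation state +3, the complex ion is [Os...]^1+.
Charge balance with iodide (-1) requires 1 complex ion per 1 iodide.

[Os(en)2(N3)2]I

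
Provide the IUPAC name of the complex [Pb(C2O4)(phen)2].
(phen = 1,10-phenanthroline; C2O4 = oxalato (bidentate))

oxalatobis(1,10-phenanthroline)lead(II)

There is no counter-ion, so the complex is neutral overall.
Ligand charges: 2×1,10-phenanthroline (neutral), 1×oxalato (-2 each); total -2. So Pb + (-2) = 0, giving Pb = +2.
Ligands are named alphabetically: oxalato before phenanthroline.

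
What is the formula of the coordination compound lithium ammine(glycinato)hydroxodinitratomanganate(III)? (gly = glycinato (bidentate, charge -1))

Ligands: 1 ammine (NH3, neutral), 1 hydroxo (OH, -1), 1 glycinato (gly, -1), 2 nitrato (NO3, -1). Ligand charge sum = -4.
Charge balance with lithium (+1) requires 1 complex ion per 1 lithium.

Li[Mn(gly)(NH3)(NO3)2(OH)]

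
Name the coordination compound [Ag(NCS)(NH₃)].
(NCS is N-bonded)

There is no counter-ion, so the complex is neutral overall.
Ligand charges: 1×ammine (neutral), 1×isothiocyanato (-1 each); total -1. So Ag + (-1) = 0, giving Ag = +1.
Ligands are named alphabetically: ammine before isothiocyanato.

ammineisothiocyanatosilver(I)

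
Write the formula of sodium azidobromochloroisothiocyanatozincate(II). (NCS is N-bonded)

Na2[ZnBrCl(N3)(NCS)]

Ligands: 1 azido (N3, -1), 1 chloro (Cl, -1), 1 isothiocyanato (NCS, -1), 1 bromo (Br, -1). Ligand charge sum = -4.
Charge balance with sodium (+1) requires 1 complex ion per 2 sodium.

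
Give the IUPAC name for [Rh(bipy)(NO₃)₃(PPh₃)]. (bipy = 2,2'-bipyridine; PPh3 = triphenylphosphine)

There is no counter-ion, so the complex is neutral overall.
Ligand charges: 1×2,2'-bipyridine (neutral), 3×nitrato (-1 each), 1×triphenylphosphine (neutral); total -3. So Rh + (-3) = 0, giving Rh = +3.
Ligands are named alphabetically: bipyridine before nitrato before triphenylphosphine.

(2,2'-bipyridine)trinitrato(triphenylphosphine)rhodium(III)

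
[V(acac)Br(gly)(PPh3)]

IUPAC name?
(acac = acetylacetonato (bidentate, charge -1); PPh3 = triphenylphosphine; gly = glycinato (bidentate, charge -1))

(acetylacetonato)bromo(glycinato)(triphenylphosphine)vanadium(III)

There is no counter-ion, so the complex is neutral overall.
Ligand charges: 1×acetylacetonato (-1 each), 1×bromo (-1 each), 1×triphenylphosphine (neutral), 1×glycinato (-1 each); total -3. So V + (-3) = 0, giving V = +3.
Ligands are named alphabetically: acetylacetonato before bromo before glycinato before triphenylphosphine.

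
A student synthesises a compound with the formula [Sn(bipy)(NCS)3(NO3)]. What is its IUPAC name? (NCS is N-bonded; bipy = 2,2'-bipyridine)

There is no counter-ion, so the complex is neutral overall.
Ligand charges: 1×nitrato (-1 each), 3×isothiocyanato (-1 each), 1×2,2'-bipyridine (neutral); total -4. So Sn + (-4) = 0, giving Sn = +4.
Ligands are named alphabetically: bipyridine before isothiocyanato before nitrato.

(2,2'-bipyridine)triisothiocyanatonitratotin(IV)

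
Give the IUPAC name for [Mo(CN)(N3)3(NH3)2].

diamminetriazidocyanomolybdenum(IV)

There is no counter-ion, so the complex is neutral overall.
Ligand charges: 1×cyano (-1 each), 2×ammine (neutral), 3×azido (-1 each); total -4. So Mo + (-4) = 0, giving Mo = +4.
Ligands are named alphabetically: ammine before azido before cyano.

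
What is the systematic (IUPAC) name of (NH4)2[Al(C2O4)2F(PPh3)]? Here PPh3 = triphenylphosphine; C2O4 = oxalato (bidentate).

The 2 ammonium counter-ions carry a total charge of +2, so each complex ion is 2−.
Ligand charges: 1×triphenylphosphine (neutral), 1×fluoro (-1 each), 2×oxalato (-2 each); total -5. So Al + (-5) = 2−, giving Al = +3.
The complex ion is anionic, so aluminium takes the -ate form aluminate(III).

ammonium fluorodioxalato(triphenylphosphine)aluminate(III)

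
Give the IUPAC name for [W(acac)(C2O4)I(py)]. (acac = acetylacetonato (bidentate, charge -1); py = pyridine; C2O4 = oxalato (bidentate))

There is no counter-ion, so the complex is neutral overall.
Ligand charges: 1×acetylacetonato (-1 each), 1×iodo (-1 each), 1×pyridine (neutral), 1×oxalato (-2 each); total -4. So W + (-4) = 0, giving W = +4.
Ligands are named alphabetically: acetylacetonato before iodo before oxalato before pyridine.

(acetylacetonato)iodooxalato(pyridine)tungsten(IV)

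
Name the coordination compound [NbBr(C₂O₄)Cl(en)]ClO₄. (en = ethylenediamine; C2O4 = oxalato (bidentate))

bromochloro(ethylenediamine)oxalatoniobium(V) perchlorate

The 1 perchlorate counter-ion carries a total charge of -1, so each complex ion is 1+.
Ligand charges: 1×chloro (-1 each), 1×ethylenediamine (neutral), 1×oxalato (-2 each), 1×bromo (-1 each); total -4. So Nb + (-4) = 1+, giving Nb = +5.
Ligands are named alphabetically: bromo before chloro before ethylenediamine before oxalato.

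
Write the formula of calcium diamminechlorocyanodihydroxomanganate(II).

Ca[MnCl(CN)(NH3)2(OH)2]

Ligands: 2 hydroxo (OH, -1), 1 cyano (CN, -1), 2 ammine (NH3, neutral), 1 chloro (Cl, -1). Ligand charge sum = -4.
With Mn in oxidation state +2, the complex ion is [Mn...]^2−.
Charge balance with calcium (+2) requires 1 complex ion per 1 calcium.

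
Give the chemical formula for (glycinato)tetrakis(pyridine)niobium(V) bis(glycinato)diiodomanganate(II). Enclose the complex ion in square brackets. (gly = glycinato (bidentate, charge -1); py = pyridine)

Cation [Nb…]: ligand charges -1, Nb(V) ⇒ ion charge 4+.
Anion [Mn…]: ligand charges -4, Mn(II) ⇒ ion charge 2−.
One 4+ cation requires 2 of the 2− anion.

[Nb(gly)(py)4][Mn(gly)2I2]2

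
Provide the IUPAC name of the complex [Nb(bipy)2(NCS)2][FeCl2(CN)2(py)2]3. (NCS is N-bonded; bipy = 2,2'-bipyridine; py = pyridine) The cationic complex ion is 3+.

bis(2,2'-bipyridine)diisothiocyanatoniobium(V) dichlorodicyanobis(pyridine)ferrate(III)

The complex cation is given as 3+; its ligand charges sum to -2, so Nb = +5.
With 3 anions per cation, each anion must be 3/3 = 1−.
Anion: ligand charges sum to -4; for the ion to be 1−, Fe = +3.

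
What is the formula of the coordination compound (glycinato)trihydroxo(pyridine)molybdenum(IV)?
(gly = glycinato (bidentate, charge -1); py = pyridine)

[Mo(gly)(OH)3(py)]

Ligands: 3 hydroxo (OH, -1), 1 glycinato (gly, -1), 1 pyridine (py, neutral). Ligand charge sum = -4.
With Mo in oxidation state +4, the complex ion is [Mo...].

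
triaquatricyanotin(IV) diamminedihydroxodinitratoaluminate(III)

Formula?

[Sn(CN)3(H2O)3][Al(NH3)2(NO3)2(OH)2]

Cation [Sn…]: ligand charges -3, Sn(IV) ⇒ ion charge 1+.
Anion [Al…]: ligand charges -4, Al(III) ⇒ ion charge 1−.
One 1+ cation balances one 1− anion.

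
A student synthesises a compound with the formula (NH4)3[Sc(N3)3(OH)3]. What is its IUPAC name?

ammonium triazidotrihydroxoscandate(III)

The 3 ammonium counter-ions carry a total charge of +3, so each complex ion is 3−.
Ligand charges: 3×hydroxo (-1 each), 3×azido (-1 each); total -6. So Sc + (-6) = 3−, giving Sc = +3.
The complex ion is anionic, so scandium takes the -ate form scandate(III).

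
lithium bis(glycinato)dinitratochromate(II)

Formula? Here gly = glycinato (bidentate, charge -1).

Li2[Cr(gly)2(NO3)2]

Ligands: 2 nitrato (NO3, -1), 2 glycinato (gly, -1). Ligand charge sum = -4.
With Cr in oxidation state +2, the complex ion is [Cr...]^2−.
Charge balance with lithium (+1) requires 1 complex ion per 2 lithium.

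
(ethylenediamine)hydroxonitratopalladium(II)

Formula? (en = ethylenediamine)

Ligands: 1 nitrato (NO3, -1), 1 ethylenediamine (en, neutral), 1 hydroxo (OH, -1). Ligand charge sum = -2.
With Pd in oxidation state +2, the complex ion is [Pd...].

[Pd(en)(NO3)(OH)]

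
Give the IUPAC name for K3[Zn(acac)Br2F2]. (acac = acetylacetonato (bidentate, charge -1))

The 3 potassium counter-ions carry a total charge of +3, so each complex ion is 3−.
Ligand charges: 2×fluoro (-1 each), 1×acetylacetonato (-1 each), 2×bromo (-1 each); total -5. So Zn + (-5) = 3−, giving Zn = +2.
Ligands are named alphabetically: acetylacetonato before bromo before fluoro.
The complex ion is anionic, so zinc takes the -ate form zincate(II).

potassium (acetylacetonato)dibromodifluorozincate(II)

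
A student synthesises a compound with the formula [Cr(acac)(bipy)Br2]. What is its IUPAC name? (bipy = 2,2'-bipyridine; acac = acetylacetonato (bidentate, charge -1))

There is no counter-ion, so the complex is neutral overall.
Ligand charges: 1×2,2'-bipyridine (neutral), 2×bromo (-1 each), 1×acetylacetonato (-1 each); total -3. So Cr + (-3) = 0, giving Cr = +3.
Ligands are named alphabetically: acetylacetonato before bipyridine before bromo.

(acetylacetonato)(2,2'-bipyridine)dibromochromium(III)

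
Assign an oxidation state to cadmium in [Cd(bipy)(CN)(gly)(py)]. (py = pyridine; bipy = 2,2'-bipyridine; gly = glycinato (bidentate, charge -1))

No counter-ion: the bracketed complex is neutral.
Ligand charges: 1×py neutral; 1×CN = -1; 1×bipy neutral; 1×gly = -1; sum -2.
Cd + (-2) = 0 ⇒ Cd is +2.

+2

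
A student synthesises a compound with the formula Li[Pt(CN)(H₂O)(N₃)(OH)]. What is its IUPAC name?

lithium aquaazidocyanohydroxoplatinate(II)

The 1 lithium counter-ion carries a total charge of +1, so each complex ion is 1−.
Ligand charges: 1×aqua (neutral), 1×cyano (-1 each), 1×hydroxo (-1 each), 1×azido (-1 each); total -3. So Pt + (-3) = 1−, giving Pt = +2.
Ligands are named alphabetically: aqua before azido before cyano before hydroxo.
The complex ion is anionic, so platinum takes the -ate form platinate(II).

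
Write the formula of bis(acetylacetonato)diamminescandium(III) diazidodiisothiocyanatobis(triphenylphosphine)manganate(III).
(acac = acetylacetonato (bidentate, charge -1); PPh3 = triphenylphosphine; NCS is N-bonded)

Cation [Sc…]: ligand charges -2, Sc(III) ⇒ ion charge 1+.
Anion [Mn…]: ligand charges -4, Mn(III) ⇒ ion charge 1−.
One 1+ cation balances one 1− anion.

[Sc(acac)2(NH3)2][Mn(N3)2(NCS)2(PPh3)2]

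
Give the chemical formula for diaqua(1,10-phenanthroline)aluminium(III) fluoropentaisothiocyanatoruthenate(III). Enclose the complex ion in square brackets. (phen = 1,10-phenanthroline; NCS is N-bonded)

Cation [Al…]: ligand charges 0, Al(III) ⇒ ion charge 3+.
Anion [Ru…]: ligand charges -6, Ru(III) ⇒ ion charge 3−.

[Al(H2O)2(phen)][RuF(NCS)5]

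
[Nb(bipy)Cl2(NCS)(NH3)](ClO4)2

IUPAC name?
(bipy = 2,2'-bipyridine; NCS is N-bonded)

ammine(2,2'-bipyridine)dichloroisothiocyanatoniobium(V) perchlorate

The 2 perchlorate counter-ions carry a total charge of -2, so each complex ion is 2+.
Ligand charges: 1×2,2'-bipyridine (neutral), 1×isothiocyanato (-1 each), 1×ammine (neutral), 2×chloro (-1 each); total -3. So Nb + (-3) = 2+, giving Nb = +5.
Ligands are named alphabetically: ammine before bipyridine before chloro before isothiocyanato.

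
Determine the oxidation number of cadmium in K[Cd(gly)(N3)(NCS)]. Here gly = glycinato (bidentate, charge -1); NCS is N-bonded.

1 potassium outside the brackets (+1 each) → the complex ion is 1−.
Ligand charges: 1×gly = -1; 1×NCS = -1; 1×N3 = -1; sum -3.
Cd + (-3) = 1− ⇒ Cd is +2.

+2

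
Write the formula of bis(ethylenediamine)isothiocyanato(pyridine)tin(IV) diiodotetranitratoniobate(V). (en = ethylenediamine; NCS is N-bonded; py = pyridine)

[Sn(en)2(NCS)(py)][NbI2(NO3)4]3

Cation [Sn…]: ligand charges -1, Sn(IV) ⇒ ion charge 3+.
Anion [Nb…]: ligand charges -6, Nb(V) ⇒ ion charge 1−.
One 3+ cation requires 3 of the 1− anion.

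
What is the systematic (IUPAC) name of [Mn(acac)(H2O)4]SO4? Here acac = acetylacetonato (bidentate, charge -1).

(acetylacetonato)tetraaquamanganese(III) sulfate

The 1 sulfate counter-ion carries a total charge of -2, so each complex ion is 2+.
Ligand charges: 4×aqua (neutral), 1×acetylacetonato (-1 each); total -1. So Mn + (-1) = 2+, giving Mn = +3.
Ligands are named alphabetically: acetylacetonato before aqua.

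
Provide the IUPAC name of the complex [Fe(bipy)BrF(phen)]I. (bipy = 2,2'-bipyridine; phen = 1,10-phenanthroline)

The 1 iodide counter-ion carries a total charge of -1, so each complex ion is 1+.
Ligand charges: 1×2,2'-bipyridine (neutral), 1×fluoro (-1 each), 1×bromo (-1 each), 1×1,10-phenanthroline (neutral); total -2. So Fe + (-2) = 1+, giving Fe = +3.
Ligands are named alphabetically: bipyridine before bromo before fluoro before phenanthroline.

(2,2'-bipyridine)bromofluoro(1,10-phenanthroline)iron(III) iodide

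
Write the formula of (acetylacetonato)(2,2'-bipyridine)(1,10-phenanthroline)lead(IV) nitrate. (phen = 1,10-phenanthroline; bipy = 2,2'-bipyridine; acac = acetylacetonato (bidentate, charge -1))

[Pb(acac)(bipy)(phen)](NO3)3

Ligands: 1 1,10-phenanthroline (phen, neutral), 1 2,2'-bipyridine (bipy, neutral), 1 acetylacetonato (acac, -1). Ligand charge sum = -1.
With Pb in oxidation state +4, the complex ion is [Pb...]^3+.
Charge balance with nitrate (-1) requires 1 complex ion per 3 nitrate.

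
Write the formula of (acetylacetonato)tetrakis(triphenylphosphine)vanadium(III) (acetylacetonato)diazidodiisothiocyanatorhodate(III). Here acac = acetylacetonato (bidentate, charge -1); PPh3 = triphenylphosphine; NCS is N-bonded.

Cation [V…]: ligand charges -1, V(III) ⇒ ion charge 2+.
Anion [Rh…]: ligand charges -5, Rh(III) ⇒ ion charge 2−.

[V(acac)(PPh3)4][Rh(acac)(N3)2(NCS)2]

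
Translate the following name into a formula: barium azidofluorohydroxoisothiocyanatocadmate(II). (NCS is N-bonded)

Ba[CdF(N3)(NCS)(OH)]

Ligands: 1 hydroxo (OH, -1), 1 isothiocyanato (NCS, -1), 1 fluoro (F, -1), 1 azido (N3, -1). Ligand charge sum = -4.
With Cd in oxidation state +2, the complex ion is [Cd...]^2−.
Charge balance with barium (+2) requires 1 complex ion per 1 barium.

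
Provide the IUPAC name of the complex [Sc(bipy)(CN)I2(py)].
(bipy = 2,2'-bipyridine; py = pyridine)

(2,2'-bipyridine)cyanodiiodo(pyridine)scandium(III)

There is no counter-ion, so the complex is neutral overall.
Ligand charges: 1×2,2'-bipyridine (neutral), 2×iodo (-1 each), 1×cyano (-1 each), 1×pyridine (neutral); total -3. So Sc + (-3) = 0, giving Sc = +3.
Ligands are named alphabetically: bipyridine before cyano before iodo before pyridine.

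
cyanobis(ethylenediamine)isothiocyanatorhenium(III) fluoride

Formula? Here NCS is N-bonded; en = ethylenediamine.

Ligands: 1 cyano (CN, -1), 1 isothiocyanato (NCS, -1), 2 ethylenediamine (en, neutral). Ligand charge sum = -2.
With Re in oxidation state +3, the complex ion is [Re...]^1+.
Charge balance with fluoride (-1) requires 1 complex ion per 1 fluoride.

[Re(CN)(en)2(NCS)]F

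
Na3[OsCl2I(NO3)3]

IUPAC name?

sodium dichloroiodotrinitratoosmate(III)

The 3 sodium counter-ions carry a total charge of +3, so each complex ion is 3−.
Ligand charges: 3×nitrato (-1 each), 1×iodo (-1 each), 2×chloro (-1 each); total -6. So Os + (-6) = 3−, giving Os = +3.
The complex ion is anionic, so osmium takes the -ate form osmate(III).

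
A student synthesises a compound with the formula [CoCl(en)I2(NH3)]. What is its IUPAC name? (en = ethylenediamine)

There is no counter-ion, so the complex is neutral overall.
Ligand charges: 1×ammine (neutral), 1×ethylenediamine (neutral), 2×iodo (-1 each), 1×chloro (-1 each); total -3. So Co + (-3) = 0, giving Co = +3.
Ligands are named alphabetically: ammine before chloro before ethylenediamine before iodo.

amminechloro(ethylenediamine)diiodocobalt(III)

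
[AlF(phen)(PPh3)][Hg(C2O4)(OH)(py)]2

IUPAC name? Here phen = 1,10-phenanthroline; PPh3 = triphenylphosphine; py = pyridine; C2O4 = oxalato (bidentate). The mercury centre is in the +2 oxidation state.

Both ions are complex: the cation is named first with the plain metal name, the anion second with the -ate form; each ion's ligands are alphabetised independently.
Hg is given as +2; the anion's ligand charges sum to -3, so the complex anion is 1−.
With 2 anions per cation, the cation must be 2×1 = 2+.
Cation: ligand charges sum to -1; for the ion to be 2+, Al = +3.

fluoro(1,10-phenanthroline)(triphenylphosphine)aluminium(III) hydroxooxalato(pyridine)mercurate(II)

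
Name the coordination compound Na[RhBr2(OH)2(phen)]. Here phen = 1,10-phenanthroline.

sodium dibromodihydroxo(1,10-phenanthroline)rhodate(III)

The 1 sodium counter-ion carries a total charge of +1, so each complex ion is 1−.
Ligand charges: 2×hydroxo (-1 each), 2×bromo (-1 each), 1×1,10-phenanthroline (neutral); total -4. So Rh + (-4) = 1−, giving Rh = +3.
The complex ion is anionic, so rhodium takes the -ate form rhodate(III).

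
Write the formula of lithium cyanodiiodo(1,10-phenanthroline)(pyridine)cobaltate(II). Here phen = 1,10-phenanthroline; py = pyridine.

Li[Co(CN)I2(phen)(py)]

Ligands: 1 1,10-phenanthroline (phen, neutral), 1 pyridine (py, neutral), 2 iodo (I, -1), 1 cyano (CN, -1). Ligand charge sum = -3.
With Co in oxidation state +2, the complex ion is [Co...]^1−.
Charge balance with lithium (+1) requires 1 complex ion per 1 lithium.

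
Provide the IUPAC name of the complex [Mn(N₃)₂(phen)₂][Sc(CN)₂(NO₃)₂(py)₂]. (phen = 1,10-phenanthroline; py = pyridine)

diazidobis(1,10-phenanthroline)manganese(III) dicyanodinitratobis(pyridine)scandate(III)

Scandium is always +3 in its complexes; the anion's ligand charges sum to -4, so the complex anion is 1−.
A 1:1 salt means the cation carries the equal and opposite charge, 1+.
Cation: ligand charges sum to -2; for the ion to be 1+, Mn = +3.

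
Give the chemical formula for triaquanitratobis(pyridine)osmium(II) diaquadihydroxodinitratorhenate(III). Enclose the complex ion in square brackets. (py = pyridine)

[Os(H2O)3(NO3)(py)2][Re(H2O)2(NO3)2(OH)2]

Cation [Os…]: ligand charges -1, Os(II) ⇒ ion charge 1+.
Anion [Re…]: ligand charges -4, Re(III) ⇒ ion charge 1−.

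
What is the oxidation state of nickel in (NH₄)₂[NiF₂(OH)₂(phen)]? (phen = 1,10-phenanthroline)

2 ammonium outside the brackets (+1 each) → the complex ion is 2−.
Ligand charges: 2×OH = -2; 1×phen neutral; 2×F = -2; sum -4.
Ni + (-4) = 2− ⇒ Ni is +2.

+2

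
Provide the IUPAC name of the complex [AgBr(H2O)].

aquabromosilver(I)

There is no counter-ion, so the complex is neutral overall.
Ligand charges: 1×aqua (neutral), 1×bromo (-1 each); total -1. So Ag + (-1) = 0, giving Ag = +1.
Ligands are named alphabetically: aqua before bromo.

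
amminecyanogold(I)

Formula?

[Au(CN)(NH3)]

Ligands: 1 cyano (CN, -1), 1 ammine (NH3, neutral). Ligand charge sum = -1.
With Au in oxidation state +1, the complex ion is [Au...].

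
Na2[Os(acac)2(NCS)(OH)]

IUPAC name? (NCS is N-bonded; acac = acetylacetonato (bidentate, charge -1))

sodium bis(acetylacetonato)hydroxoisothiocyanatoosmate(II)

The 2 sodium counter-ions carry a total charge of +2, so each complex ion is 2−.
Ligand charges: 1×hydroxo (-1 each), 1×isothiocyanato (-1 each), 2×acetylacetonato (-1 each); total -4. So Os + (-4) = 2−, giving Os = +2.
The complex ion is anionic, so osmium takes the -ate form osmate(II).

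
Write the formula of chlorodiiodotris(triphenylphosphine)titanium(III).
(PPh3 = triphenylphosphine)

Ligands: 1 chloro (Cl, -1), 3 triphenylphosphine (PPh3, neutral), 2 iodo (I, -1). Ligand charge sum = -3.
With Ti in oxidation state +3, the complex ion is [Ti...].

[TiClI2(PPh3)3]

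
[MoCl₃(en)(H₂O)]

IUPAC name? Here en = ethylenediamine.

There is no counter-ion, so the complex is neutral overall.
Ligand charges: 3×chloro (-1 each), 1×aqua (neutral), 1×ethylenediamine (neutral); total -3. So Mo + (-3) = 0, giving Mo = +3.
Ligands are named alphabetically: aqua before chloro before ethylenediamine.

aquatrichloro(ethylenediamine)molybdenum(III)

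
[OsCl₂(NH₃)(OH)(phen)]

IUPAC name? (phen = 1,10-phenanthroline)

There is no counter-ion, so the complex is neutral overall.
Ligand charges: 1×hydroxo (-1 each), 2×chloro (-1 each), 1×1,10-phenanthroline (neutral), 1×ammine (neutral); total -3. So Os + (-3) = 0, giving Os = +3.
Ligands are named alphabetically: ammine before chloro before hydroxo before phenanthroline.

amminedichlorohydroxo(1,10-phenanthroline)osmium(III)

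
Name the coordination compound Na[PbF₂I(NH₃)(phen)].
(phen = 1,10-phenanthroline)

sodium amminedifluoroiodo(1,10-phenanthroline)plumbate(II)

The 1 sodium counter-ion carries a total charge of +1, so each complex ion is 1−.
Ligand charges: 2×fluoro (-1 each), 1×1,10-phenanthroline (neutral), 1×ammine (neutral), 1×iodo (-1 each); total -3. So Pb + (-3) = 1−, giving Pb = +2.
Ligands are named alphabetically: ammine before fluoro before iodo before phenanthroline.
The complex ion is anionic, so lead takes the -ate form plumbate(II).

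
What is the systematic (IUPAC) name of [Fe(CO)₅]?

There is no counter-ion, so the complex is neutral overall.
Ligand charges: 5×carbonyl (neutral); total 0. So Fe + (0) = 0, giving Fe = 0.

pentacarbonyliron(0)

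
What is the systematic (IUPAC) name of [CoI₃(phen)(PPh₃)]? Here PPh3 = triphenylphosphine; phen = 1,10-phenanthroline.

triiodo(1,10-phenanthroline)(triphenylphosphine)cobalt(III)

There is no counter-ion, so the complex is neutral overall.
Ligand charges: 3×iodo (-1 each), 1×triphenylphosphine (neutral), 1×1,10-phenanthroline (neutral); total -3. So Co + (-3) = 0, giving Co = +3.
Ligands are named alphabetically: iodo before phenanthroline before triphenylphosphine.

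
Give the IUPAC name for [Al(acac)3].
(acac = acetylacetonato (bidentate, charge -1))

There is no counter-ion, so the complex is neutral overall.
Ligand charges: 3×acetylacetonato (-1 each); total -3. So Al + (-3) = 0, giving Al = +3.

tris(acetylacetonato)aluminium(III)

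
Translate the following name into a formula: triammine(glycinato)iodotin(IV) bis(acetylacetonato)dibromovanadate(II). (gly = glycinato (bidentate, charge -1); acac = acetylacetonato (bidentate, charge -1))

Cation [Sn…]: ligand charges -2, Sn(IV) ⇒ ion charge 2+.
Anion [V…]: ligand charges -4, V(II) ⇒ ion charge 2−.
One 2+ cation balances one 2− anion.

[Sn(gly)I(NH3)3][V(acac)2Br2]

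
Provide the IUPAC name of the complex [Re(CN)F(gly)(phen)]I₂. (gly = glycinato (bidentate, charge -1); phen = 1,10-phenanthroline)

The 2 iodide counter-ions carry a total charge of -2, so each complex ion is 2+.
Ligand charges: 1×fluoro (-1 each), 1×glycinato (-1 each), 1×1,10-phenanthroline (neutral), 1×cyano (-1 each); total -3. So Re + (-3) = 2+, giving Re = +5.
Ligands are named alphabetically: cyano before fluoro before glycinato before phenanthroline.

cyanofluoro(glycinato)(1,10-phenanthroline)rhenium(V) iodide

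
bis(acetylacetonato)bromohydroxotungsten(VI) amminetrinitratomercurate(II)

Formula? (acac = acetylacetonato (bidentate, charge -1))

Cation [W…]: ligand charges -4, W(VI) ⇒ ion charge 2+.
Anion [Hg…]: ligand charges -3, Hg(II) ⇒ ion charge 1−.

[W(acac)2Br(OH)][Hg(NH3)(NO3)3]2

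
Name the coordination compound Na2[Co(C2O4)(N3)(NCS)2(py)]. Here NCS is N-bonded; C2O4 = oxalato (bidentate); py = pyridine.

The 2 sodium counter-ions carry a total charge of +2, so each complex ion is 2−.
Ligand charges: 2×isothiocyanato (-1 each), 1×oxalato (-2 each), 1×azido (-1 each), 1×pyridine (neutral); total -5. So Co + (-5) = 2−, giving Co = +3.
Ligands are named alphabetically: azido before isothiocyanato before oxalato before pyridine.
The complex ion is anionic, so cobalt takes the -ate form cobaltate(III).

sodium azidodiisothiocyanatooxalato(pyridine)cobaltate(III)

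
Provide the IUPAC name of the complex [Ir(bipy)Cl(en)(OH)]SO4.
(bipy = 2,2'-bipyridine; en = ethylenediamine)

(2,2'-bipyridine)chloro(ethylenediamine)hydroxoiridium(IV) sulfate

The 1 sulfate counter-ion carries a total charge of -2, so each complex ion is 2+.
Ligand charges: 1×2,2'-bipyridine (neutral), 1×hydroxo (-1 each), 1×chloro (-1 each), 1×ethylenediamine (neutral); total -2. So Ir + (-2) = 2+, giving Ir = +4.
Ligands are named alphabetically: bipyridine before chloro before ethylenediamine before hydroxo.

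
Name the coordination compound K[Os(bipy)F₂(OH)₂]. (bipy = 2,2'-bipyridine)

The 1 potassium counter-ion carries a total charge of +1, so each complex ion is 1−.
Ligand charges: 1×2,2'-bipyridine (neutral), 2×hydroxo (-1 each), 2×fluoro (-1 each); total -4. So Os + (-4) = 1−, giving Os = +3.
The complex ion is anionic, so osmium takes the -ate form osmate(III).

potassium (2,2'-bipyridine)difluorodihydroxoosmate(III)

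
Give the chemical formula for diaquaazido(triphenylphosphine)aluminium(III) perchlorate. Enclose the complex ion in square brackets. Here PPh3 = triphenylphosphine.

[Al(H2O)2(N3)(PPh3)](ClO4)2

Ligands: 1 triphenylphosphine (PPh3, neutral), 2 aqua (H2O, neutral), 1 azido (N3, -1). Ligand charge sum = -1.
Charge balance with perchlorate (-1) requires 1 complex ion per 2 perchlorate.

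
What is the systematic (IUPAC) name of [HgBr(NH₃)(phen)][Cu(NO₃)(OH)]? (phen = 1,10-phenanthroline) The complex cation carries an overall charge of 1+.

amminebromo(1,10-phenanthroline)mercury(II) hydroxonitratocuprate(I)

Both ions are complex: the cation is named first with the plain metal name, the anion second with the -ate form; each ion's ligands are alphabetised independently.
The complex cation is given as 1+; its ligand charges sum to -1, so Hg = +2.
A 1:1 salt means the anion carries the equal and opposite charge, 1−.
Anion: ligand charges sum to -2; for the ion to be 1−, Cu = +1.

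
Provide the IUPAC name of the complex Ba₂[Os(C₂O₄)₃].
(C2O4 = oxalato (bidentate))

barium trioxalatoosmate(II)

The 2 barium counter-ions carry a total charge of +4, so each complex ion is 4−.
Ligand charges: 3×oxalato (-2 each); total -6. So Os + (-6) = 4−, giving Os = +2.
The complex ion is anionic, so osmium takes the -ate form osmate(II).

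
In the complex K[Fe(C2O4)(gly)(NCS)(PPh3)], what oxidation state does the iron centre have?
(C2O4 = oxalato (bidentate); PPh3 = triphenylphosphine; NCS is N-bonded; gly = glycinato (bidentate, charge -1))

1 potassium outside the brackets (+1 each) → the complex ion is 1−.
Ligand charges: 1×C2O4 = -2; 1×PPh3 neutral; 1×NCS = -1; 1×gly = -1; sum -4.
Fe + (-4) = 1− ⇒ Fe is +3.

+3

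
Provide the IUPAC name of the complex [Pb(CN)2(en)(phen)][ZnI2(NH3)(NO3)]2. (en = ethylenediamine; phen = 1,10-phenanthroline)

dicyano(ethylenediamine)(1,10-phenanthroline)lead(IV) amminediiodonitratozincate(II)

Both ions are complex: the cation is named first with the plain metal name, the anion second with the -ate form; each ion's ligands are alphabetised independently.
Zinc is always +2 in its complexes; the anion's ligand charges sum to -3, so the complex anion is 1−.
With 2 anions per cation, the cation must be 2×1 = 2+.
Cation: ligand charges sum to -2; for the ion to be 2+, Pb = +4.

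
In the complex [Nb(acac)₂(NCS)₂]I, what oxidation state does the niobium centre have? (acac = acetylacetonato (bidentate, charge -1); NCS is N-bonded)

+5

1 iodide outside the brackets (-1 each) → the complex ion is 1+.
Ligand charges: 2×acac = -2; 2×NCS = -2; sum -4.
Nb + (-4) = 1+ ⇒ Nb is +5.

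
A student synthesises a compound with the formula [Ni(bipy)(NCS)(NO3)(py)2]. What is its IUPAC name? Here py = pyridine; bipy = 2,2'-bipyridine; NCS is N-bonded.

There is no counter-ion, so the complex is neutral overall.
Ligand charges: 1×nitrato (-1 each), 2×pyridine (neutral), 1×2,2'-bipyridine (neutral), 1×isothiocyanato (-1 each); total -2. So Ni + (-2) = 0, giving Ni = +2.
Ligands are named alphabetically: bipyridine before isothiocyanato before nitrato before pyridine.

(2,2'-bipyridine)isothiocyanatonitratobis(pyridine)nickel(II)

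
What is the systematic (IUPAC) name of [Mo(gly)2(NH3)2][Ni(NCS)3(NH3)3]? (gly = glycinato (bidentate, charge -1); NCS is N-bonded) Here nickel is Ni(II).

Both ions are complex: the cation is named first with the plain metal name, the anion second with the -ate form; each ion's ligands are alphabetised independently.
Ni is given as +2; the anion's ligand charges sum to -3, so the complex anion is 1−.
A 1:1 salt means the cation carries the equal and opposite charge, 1+.
Cation: ligand charges sum to -2; for the ion to be 1+, Mo = +3.

diamminebis(glycinato)molybdenum(III) triamminetriisothiocyanatonickelate(II)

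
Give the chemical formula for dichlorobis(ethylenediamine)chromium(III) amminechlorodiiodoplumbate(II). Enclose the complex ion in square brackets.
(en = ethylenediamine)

Cation [Cr…]: ligand charges -2, Cr(III) ⇒ ion charge 1+.
Anion [Pb…]: ligand charges -3, Pb(II) ⇒ ion charge 1−.
One 1+ cation balances one 1− anion.

[CrCl2(en)2][PbClI2(NH3)]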